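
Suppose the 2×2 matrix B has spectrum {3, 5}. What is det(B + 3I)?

If B has eigenvalues 3, 5, then B + 3I has eigenvalues 6, 8.
det(B + 3I) = (6) · (8) = 48.

48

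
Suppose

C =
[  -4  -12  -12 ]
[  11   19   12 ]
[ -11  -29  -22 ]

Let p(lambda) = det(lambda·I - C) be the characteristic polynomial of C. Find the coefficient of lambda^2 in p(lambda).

7

The coefficient of lambda^2 of det(lambda·I - C) is −trace(C).
trace(C) = (-4) + (19) + (-22) = -7, so the coefficient is 7.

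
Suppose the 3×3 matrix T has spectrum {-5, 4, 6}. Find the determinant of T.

-120

det(T) is the product of the eigenvalues: (-5) · (4) · (6) = -120.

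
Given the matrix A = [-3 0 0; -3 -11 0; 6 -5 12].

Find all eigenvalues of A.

-11, -3, 12

A is lower triangular, so its eigenvalues are the diagonal entries.
Diagonal: -3, -11, 12.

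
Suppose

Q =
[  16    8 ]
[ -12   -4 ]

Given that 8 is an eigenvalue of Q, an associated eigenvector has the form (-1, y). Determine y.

We need (Q - 8I)v = 0.
Q - 8I = [[8, 8], [-12, -12]].
Row 1: (8)·-1 + (8)·y = 0
Row 2: (-12)·-1 + (-12)·y = 0
Solving gives y = 1.
Check: Q·(-1, 1) = (-8, 8) = 8·(-1, 1).

1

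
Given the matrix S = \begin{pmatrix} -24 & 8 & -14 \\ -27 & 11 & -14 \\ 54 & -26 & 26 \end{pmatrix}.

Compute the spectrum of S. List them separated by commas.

-2, 3, 12

The characteristic polynomial is p(r) = det(rI - S).
Cofactor expansion gives p(r) = r^3 - 13r^2 + 6r + 72.
Try r = -2: p(-2) = 0, so -2 is a root.
Factor out (r + 2): p(r) = (r + 2)·(r^2 - 15r + 36).
The quadratic factors as (r - 3)·(r - 12).
Eigenvalues: -2, 3, 12.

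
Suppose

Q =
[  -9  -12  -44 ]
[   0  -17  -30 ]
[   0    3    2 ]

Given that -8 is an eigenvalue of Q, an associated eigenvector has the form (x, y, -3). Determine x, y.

12, 10

We need (Q + 8I)v = 0.
Q + 8I = [[-1, -12, -44], [0, -9, -30], [0, 3, 10]].
Row 1: (-1)·x + (-12)·y + (-44)·-3 = 0
Row 2: (0)·x + (-9)·y + (-30)·-3 = 0
Row 3: (0)·x + (3)·y + (10)·-3 = 0
Solving gives x = 12, y = 10.
Check: Q·(12, 10, -3) = (-96, -80, 24) = -8·(12, 10, -3).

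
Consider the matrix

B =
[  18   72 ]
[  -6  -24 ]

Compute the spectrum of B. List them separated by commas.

det(B - tI) = (18 - t)(-24 - t) - (72)·(-6) = t^2 + 6t.
This factors as (t + 6)·t = 0.
Eigenvalues: -6, 0.

-6, 0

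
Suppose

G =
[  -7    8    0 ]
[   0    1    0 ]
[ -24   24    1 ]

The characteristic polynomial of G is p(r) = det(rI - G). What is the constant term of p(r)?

p(r) = r^3 + 5r^2 - 13r + 7.
The constant term is 7.

7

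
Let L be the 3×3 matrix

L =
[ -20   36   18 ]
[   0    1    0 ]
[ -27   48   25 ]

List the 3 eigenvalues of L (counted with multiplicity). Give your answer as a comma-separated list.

-2, 1, 7

The characteristic polynomial is p(s) = det(sI - L).
Cofactor expansion gives p(s) = s^3 - 6s^2 - 9s + 14.
Rational-root test: s = 1 gives p(1) = 0.
Dividing by (s - 1) leaves s^2 - 5s - 14.
The quadratic factors as (s + 2)·(s - 7).
Eigenvalues: -2, 1, 7.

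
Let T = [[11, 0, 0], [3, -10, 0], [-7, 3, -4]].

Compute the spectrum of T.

T is lower triangular, so its eigenvalues are the diagonal entries.
Diagonal: 11, -10, -4.

-10, -4, 11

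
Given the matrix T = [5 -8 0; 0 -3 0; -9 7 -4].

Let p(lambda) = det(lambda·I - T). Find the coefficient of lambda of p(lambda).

-23

p(lambda) = lambda^3 + 2·lambda^2 - 23·lambda - 60.
The coefficient of lambda is -23.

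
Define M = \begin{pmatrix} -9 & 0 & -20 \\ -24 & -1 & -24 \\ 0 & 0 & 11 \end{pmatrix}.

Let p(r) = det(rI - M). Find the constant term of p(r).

p(r) = r^3 - r^2 - 101r - 99.
The constant term is -99.

-99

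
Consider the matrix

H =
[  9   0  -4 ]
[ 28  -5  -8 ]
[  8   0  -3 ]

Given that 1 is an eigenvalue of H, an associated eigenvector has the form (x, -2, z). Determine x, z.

We need (H - 1I)v = 0.
H - 1I = [[8, 0, -4], [28, -6, -8], [8, 0, -4]].
Row 1: (8)·x + (0)·-2 + (-4)·z = 0
Row 2: (28)·x + (-6)·-2 + (-8)·z = 0
Row 3: (8)·x + (0)·-2 + (-4)·z = 0
Solving gives x = -1, z = -2.
Check: H·(-1, -2, -2) = (-1, -2, -2) = 1·(-1, -2, -2).

-1, -2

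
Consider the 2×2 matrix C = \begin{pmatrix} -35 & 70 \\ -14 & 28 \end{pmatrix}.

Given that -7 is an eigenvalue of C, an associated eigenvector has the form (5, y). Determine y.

2

We need (C + 7I)v = 0.
C + 7I = [[-28, 70], [-14, 35]].
Row 1: (-28)·5 + (70)·y = 0
Row 2: (-14)·5 + (35)·y = 0
Solving gives y = 2.
Check: C·(5, 2) = (-35, -14) = -7·(5, 2).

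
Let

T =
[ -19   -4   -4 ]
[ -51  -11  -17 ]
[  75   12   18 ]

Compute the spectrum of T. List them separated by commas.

-11, -7, 6

Set up det(tI - T) = 0.
Expanding along the first row, p(t) = t^3 + 12t^2 - 31t - 462.
Since p(-11) = 0, t = -11 is a root.
Factor out (t + 11): p(t) = (t + 11)·(t^2 + t - 42).
The quadratic factors as (t + 7)·(t - 6).
Eigenvalues: -11, -7, 6.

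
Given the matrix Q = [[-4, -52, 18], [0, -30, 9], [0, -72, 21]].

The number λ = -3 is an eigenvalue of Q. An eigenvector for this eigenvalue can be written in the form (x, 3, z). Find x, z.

6, 9

We need (Q + 3I)v = 0.
Q + 3I = [[-1, -52, 18], [0, -27, 9], [0, -72, 24]].
Row 1: (-1)·x + (-52)·3 + (18)·z = 0
Row 2: (0)·x + (-27)·3 + (9)·z = 0
Row 3: (0)·x + (-72)·3 + (24)·z = 0
Solving gives x = 6, z = 9.
Check: Q·(6, 3, 9) = (-18, -9, -27) = -3·(6, 3, 9).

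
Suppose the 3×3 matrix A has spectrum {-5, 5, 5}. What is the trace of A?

trace(A) is the sum of the eigenvalues: (-5) + (5) + (5) = 5.

5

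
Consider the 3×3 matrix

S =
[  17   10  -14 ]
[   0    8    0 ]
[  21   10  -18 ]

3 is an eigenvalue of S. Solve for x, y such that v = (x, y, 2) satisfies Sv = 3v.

2, 0

We need (S - 3I)v = 0.
S - 3I = [[14, 10, -14], [0, 5, 0], [21, 10, -21]].
Row 1: (14)·x + (10)·y + (-14)·2 = 0
Row 2: (0)·x + (5)·y + (0)·2 = 0
Row 3: (21)·x + (10)·y + (-21)·2 = 0
Solving gives x = 2, y = 0.
Check: S·(2, 0, 2) = (6, 0, 6) = 3·(2, 0, 2).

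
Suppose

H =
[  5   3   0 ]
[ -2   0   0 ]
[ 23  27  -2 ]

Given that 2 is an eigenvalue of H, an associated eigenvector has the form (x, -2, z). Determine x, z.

2, -2

We need (H - 2I)v = 0.
H - 2I = [[3, 3, 0], [-2, -2, 0], [23, 27, -4]].
Row 1: (3)·x + (3)·-2 + (0)·z = 0
Row 2: (-2)·x + (-2)·-2 + (0)·z = 0
Row 3: (23)·x + (27)·-2 + (-4)·z = 0
Solving gives x = 2, z = -2.
Check: H·(2, -2, -2) = (4, -4, -4) = 2·(2, -2, -2).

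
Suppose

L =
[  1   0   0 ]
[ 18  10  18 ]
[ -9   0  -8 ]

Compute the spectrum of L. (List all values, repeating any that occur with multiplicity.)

Compute the characteristic polynomial p(r) = det(rI - L).
Cofactor expansion gives p(r) = r^3 - 3r^2 - 78r + 80.
Try r = 1: p(1) = 0, so 1 is a root.
Factor out (r - 1): p(r) = (r - 1)·(r^2 - 2r - 80).
The quadratic factors as (r + 8)·(r - 10).
Eigenvalues: -8, 1, 10.

-8, 1, 10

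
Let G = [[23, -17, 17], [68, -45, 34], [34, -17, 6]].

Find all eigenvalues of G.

Set up det(λI - G) = 0.
Expanding the 3×3 determinant: p(λ) = λ^3 + 16λ^2 - 11λ - 726.
Rational-root test: λ = -11 gives p(-11) = 0.
Factor out (λ + 11): p(λ) = (λ + 11)·(λ^2 + 5λ - 66).
The quadratic factors as (λ + 11)·(λ - 6).
Eigenvalues: -11, -11, 6.

-11, -11, 6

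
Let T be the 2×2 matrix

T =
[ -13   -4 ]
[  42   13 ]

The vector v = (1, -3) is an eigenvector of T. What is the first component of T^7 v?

-1

First find the eigenvalue: Tv = (-1, 3) = -1·(1, -3), so λ = -1.
Then T^7 v = λ^7·v = (-1)^7·(1, -3) = -1·(1, -3) = (-1, 3).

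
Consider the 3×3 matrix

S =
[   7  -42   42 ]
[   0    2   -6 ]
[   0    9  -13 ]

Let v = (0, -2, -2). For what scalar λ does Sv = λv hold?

Compute Sv: S·(0, -2, -2) = (0, 8, 8).
Since Sv = λv, compare component 2: 8 = λ·-2, so λ = -4.

-4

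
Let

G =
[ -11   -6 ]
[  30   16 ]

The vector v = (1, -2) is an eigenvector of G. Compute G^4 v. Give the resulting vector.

First find the eigenvalue: Gv = (1, -2) = 1·(1, -2), so λ = 1.
Then G^4 v = λ^4·v = 1^4·(1, -2) = 1·(1, -2) = (1, -2).

(1, -2)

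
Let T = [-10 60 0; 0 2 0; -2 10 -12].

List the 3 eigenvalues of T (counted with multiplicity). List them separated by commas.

-12, -10, 2

Set up det(sI - T) = 0.
Expanding along the first row, p(s) = s^3 + 20s^2 + 76s - 240.
Since p(2) = 0, s = 2 is a root.
Factor out (s - 2): p(s) = (s - 2)·(s^2 + 22s + 120).
The quadratic factors as (s + 12)·(s + 10).
Eigenvalues: -12, -10, 2.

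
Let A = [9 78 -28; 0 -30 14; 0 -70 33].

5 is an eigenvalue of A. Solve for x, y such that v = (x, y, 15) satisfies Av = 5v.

-12, 6

We need (A - 5I)v = 0.
A - 5I = [[4, 78, -28], [0, -35, 14], [0, -70, 28]].
Row 1: (4)·x + (78)·y + (-28)·15 = 0
Row 2: (0)·x + (-35)·y + (14)·15 = 0
Row 3: (0)·x + (-70)·y + (28)·15 = 0
Solving gives x = -12, y = 6.
Check: A·(-12, 6, 15) = (-60, 30, 75) = 5·(-12, 6, 15).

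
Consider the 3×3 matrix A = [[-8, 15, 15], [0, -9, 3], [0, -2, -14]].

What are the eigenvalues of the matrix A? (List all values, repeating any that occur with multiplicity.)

-12, -11, -8

Set up det(λI - A) = 0.
Expanding along the first row, p(λ) = λ^3 + 31λ^2 + 316λ + 1056.
Since p(-12) = 0, λ = -12 is a root.
Factor out (λ + 12): p(λ) = (λ + 12)·(λ^2 + 19λ + 88).
The quadratic factors as (λ + 11)·(λ + 8).
Eigenvalues: -12, -11, -8.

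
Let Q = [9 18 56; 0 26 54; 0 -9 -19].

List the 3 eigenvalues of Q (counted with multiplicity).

Compute the characteristic polynomial p(lambda) = det(lambda·I - Q).
Cofactor expansion gives p(lambda) = lambda^3 - 16·lambda^2 + 55·lambda + 72.
Try lambda = 8: p(8) = 0, so 8 is a root.
Factor out (lambda - 8): p(lambda) = (lambda - 8)·(lambda^2 - 8·lambda - 9).
The quadratic factors as (lambda + 1)·(lambda - 9).
Eigenvalues: -1, 8, 9.

-1, 8, 9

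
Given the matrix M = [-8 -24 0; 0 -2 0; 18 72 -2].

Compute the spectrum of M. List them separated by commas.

-8, -2, -2

Set up det(lambda·I - M) = 0.
Cofactor expansion gives p(lambda) = lambda^3 + 12·lambda^2 + 36·lambda + 32.
Since p(-8) = 0, lambda = -8 is a root.
Factor out (lambda + 8): p(lambda) = (lambda + 8)·(lambda^2 + 4·lambda + 4).
The quadratic factor is (lambda + 2)^2.
Eigenvalues: -8, -2, -2.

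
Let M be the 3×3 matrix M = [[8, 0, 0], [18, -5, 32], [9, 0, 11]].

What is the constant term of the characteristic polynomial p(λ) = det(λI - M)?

p(0) = det(0·I − M) = det(−M) = (−1)^3·det(M).
det(M) = -440, so p(0) = 440.

440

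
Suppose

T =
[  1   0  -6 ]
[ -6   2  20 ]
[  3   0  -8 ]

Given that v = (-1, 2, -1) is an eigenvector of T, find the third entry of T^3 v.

First find the eigenvalue: Tv = (5, -10, 5) = -5·(-1, 2, -1), so λ = -5.
Then T^3 v = λ^3·v = (-5)^3·(-1, 2, -1) = -125·(-1, 2, -1) = (125, -250, 125).

125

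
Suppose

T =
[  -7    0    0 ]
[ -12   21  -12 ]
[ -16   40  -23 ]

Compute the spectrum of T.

-7, -3, 1

Compute the characteristic polynomial p(t) = det(tI - T).
Expanding the 3×3 determinant: p(t) = t^3 + 9t^2 + 11t - 21.
Rational-root test: t = -3 gives p(-3) = 0.
Factor out (t + 3): p(t) = (t + 3)·(t^2 + 6t - 7).
The quadratic factors as (t + 7)·(t - 1).
Eigenvalues: -7, -3, 1.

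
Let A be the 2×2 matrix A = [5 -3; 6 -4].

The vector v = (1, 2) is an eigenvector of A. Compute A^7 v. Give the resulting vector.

(-1, -2)

First find the eigenvalue: Av = (-1, -2) = -1·(1, 2), so λ = -1.
Then A^7 v = λ^7·v = (-1)^7·(1, 2) = -1·(1, 2) = (-1, -2).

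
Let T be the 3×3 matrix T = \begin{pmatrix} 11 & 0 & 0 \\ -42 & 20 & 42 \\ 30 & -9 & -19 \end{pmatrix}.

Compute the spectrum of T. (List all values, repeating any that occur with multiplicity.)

-1, 2, 11

Set up det(λI - T) = 0.
Cofactor expansion gives p(λ) = λ^3 - 12λ^2 + 9λ + 22.
Try λ = -1: p(-1) = 0, so -1 is a root.
Factor out (λ + 1): p(λ) = (λ + 1)·(λ^2 - 13λ + 22).
The quadratic factors as (λ - 2)·(λ - 11).
Eigenvalues: -1, 2, 11.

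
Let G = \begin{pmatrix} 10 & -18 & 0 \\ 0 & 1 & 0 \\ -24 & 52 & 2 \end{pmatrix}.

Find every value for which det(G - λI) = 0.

1, 2, 10

Compute the characteristic polynomial p(s) = det(sI - G).
Expanding the 3×3 determinant: p(s) = s^3 - 13s^2 + 32s - 20.
Rational-root test: s = 2 gives p(2) = 0.
Factor out (s - 2): p(s) = (s - 2)·(s^2 - 11s + 10).
The quadratic factors as (s - 1)·(s - 10).
Eigenvalues: 1, 2, 10.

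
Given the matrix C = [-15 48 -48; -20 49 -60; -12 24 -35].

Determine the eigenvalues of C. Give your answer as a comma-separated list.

Compute the characteristic polynomial p(t) = det(tI - C).
Expanding along the first row, p(t) = t^3 + t^2 - 101t + 99.
Rational-root test: t = 1 gives p(1) = 0.
Dividing by (t - 1) leaves t^2 + 2t - 99.
The quadratic factors as (t + 11)·(t - 9).
Eigenvalues: -11, 1, 9.

-11, 1, 9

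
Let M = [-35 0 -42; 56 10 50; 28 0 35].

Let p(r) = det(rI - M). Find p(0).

p(0) = det(0·I − M) = det(−M) = (−1)^3·det(M).
det(M) = -490, so p(0) = 490.

490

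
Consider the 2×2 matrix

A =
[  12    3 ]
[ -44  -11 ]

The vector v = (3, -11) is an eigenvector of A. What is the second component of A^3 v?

-11

First find the eigenvalue: Av = (3, -11) = 1·(3, -11), so λ = 1.
Then A^3 v = λ^3·v = 1^3·(3, -11) = 1·(3, -11) = (3, -11).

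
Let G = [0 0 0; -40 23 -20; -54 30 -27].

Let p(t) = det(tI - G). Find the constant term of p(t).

0

p(t) = t^3 + 4t^2 - 21t.
The constant term is 0.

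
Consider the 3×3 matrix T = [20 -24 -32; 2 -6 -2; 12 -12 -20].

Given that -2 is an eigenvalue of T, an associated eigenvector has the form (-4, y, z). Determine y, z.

-1, -2

We need (T + 2I)v = 0.
T + 2I = [[22, -24, -32], [2, -4, -2], [12, -12, -18]].
Row 1: (22)·-4 + (-24)·y + (-32)·z = 0
Row 2: (2)·-4 + (-4)·y + (-2)·z = 0
Row 3: (12)·-4 + (-12)·y + (-18)·z = 0
Solving gives y = -1, z = -2.
Check: T·(-4, -1, -2) = (8, 2, 4) = -2·(-4, -1, -2).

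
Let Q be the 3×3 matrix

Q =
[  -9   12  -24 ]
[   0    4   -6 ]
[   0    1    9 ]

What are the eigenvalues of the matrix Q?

Compute the characteristic polynomial p(μ) = det(μI - Q).
Expanding the 3×3 determinant: p(μ) = μ^3 - 4μ^2 - 75μ + 378.
Try μ = 7: p(7) = 0, so 7 is a root.
Dividing by (μ - 7) leaves μ^2 + 3μ - 54.
The quadratic factors as (μ + 9)·(μ - 6).
Eigenvalues: -9, 6, 7.

-9, 6, 7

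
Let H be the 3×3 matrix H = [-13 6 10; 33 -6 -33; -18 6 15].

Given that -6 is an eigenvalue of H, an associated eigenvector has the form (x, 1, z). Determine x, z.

We need (H + 6I)v = 0.
H + 6I = [[-7, 6, 10], [33, 0, -33], [-18, 6, 21]].
Row 1: (-7)·x + (6)·1 + (10)·z = 0
Row 2: (33)·x + (0)·1 + (-33)·z = 0
Row 3: (-18)·x + (6)·1 + (21)·z = 0
Solving gives x = -2, z = -2.
Check: H·(-2, 1, -2) = (12, -6, 12) = -6·(-2, 1, -2).

-2, -2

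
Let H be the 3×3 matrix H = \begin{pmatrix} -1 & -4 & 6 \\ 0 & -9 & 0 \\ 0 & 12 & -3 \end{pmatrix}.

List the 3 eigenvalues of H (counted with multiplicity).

Compute the characteristic polynomial p(lambda) = det(lambda·I - H).
Expanding the 3×3 determinant: p(lambda) = lambda^3 + 13·lambda^2 + 39·lambda + 27.
Since p(-9) = 0, lambda = -9 is a root.
Dividing by (lambda + 9) leaves lambda^2 + 4·lambda + 3.
The quadratic factors as (lambda + 3)·(lambda + 1).
Eigenvalues: -9, -3, -1.

-9, -3, -1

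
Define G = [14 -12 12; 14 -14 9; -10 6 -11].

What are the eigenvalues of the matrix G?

Set up det(sI - G) = 0.
Expanding the 3×3 determinant: p(s) = s^3 + 11s^2 + 38s + 40.
Rational-root test: s = -2 gives p(-2) = 0.
Dividing by (s + 2) leaves s^2 + 9s + 20.
The quadratic factors as (s + 5)·(s + 4).
Eigenvalues: -5, -4, -2.

-5, -4, -2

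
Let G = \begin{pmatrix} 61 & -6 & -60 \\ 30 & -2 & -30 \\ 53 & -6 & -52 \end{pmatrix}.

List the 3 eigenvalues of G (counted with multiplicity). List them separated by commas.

Set up det(lambda·I - G) = 0.
Expanding along the first row, p(lambda) = lambda^3 - 7·lambda^2 - 10·lambda + 16.
Since p(-2) = 0, lambda = -2 is a root.
Dividing by (lambda + 2) leaves lambda^2 - 9·lambda + 8.
The quadratic factors as (lambda - 1)·(lambda - 8).
Eigenvalues: -2, 1, 8.

-2, 1, 8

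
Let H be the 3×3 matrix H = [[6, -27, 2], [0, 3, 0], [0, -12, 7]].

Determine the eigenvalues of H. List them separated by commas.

The characteristic polynomial is p(λ) = det(λI - H).
Expanding along the first row, p(λ) = λ^3 - 16λ^2 + 81λ - 126.
Try λ = 3: p(3) = 0, so 3 is a root.
Factor out (λ - 3): p(λ) = (λ - 3)·(λ^2 - 13λ + 42).
The quadratic factors as (λ - 6)·(λ - 7).
Eigenvalues: 3, 6, 7.

3, 6, 7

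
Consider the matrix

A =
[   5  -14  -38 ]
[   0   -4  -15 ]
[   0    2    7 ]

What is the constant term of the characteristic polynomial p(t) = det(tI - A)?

p(0) = det(0·I − A) = det(−A) = (−1)^3·det(A).
det(A) = 10, so p(0) = -10.

-10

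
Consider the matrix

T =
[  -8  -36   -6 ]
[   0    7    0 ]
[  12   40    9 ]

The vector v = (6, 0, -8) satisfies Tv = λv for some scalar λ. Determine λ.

0

Compute Tv: T·(6, 0, -8) = (0, 0, 0).
Since Tv = λv, compare component 1: 0 = λ·6, so λ = 0.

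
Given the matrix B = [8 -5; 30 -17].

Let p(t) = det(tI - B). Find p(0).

p(0) = det(0·I − B) = det(−B) = (−1)^2·det(B).
det(B) = 14, so p(0) = 14.

14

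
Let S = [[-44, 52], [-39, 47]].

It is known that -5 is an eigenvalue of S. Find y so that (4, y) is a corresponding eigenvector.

3

We need (S + 5I)v = 0.
S + 5I = [[-39, 52], [-39, 52]].
Row 1: (-39)·4 + (52)·y = 0
Row 2: (-39)·4 + (52)·y = 0
Solving gives y = 3.
Check: S·(4, 3) = (-20, -15) = -5·(4, 3).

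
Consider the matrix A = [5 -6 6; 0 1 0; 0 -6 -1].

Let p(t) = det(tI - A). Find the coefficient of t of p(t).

p(t) = t^3 - 5t^2 - t + 5.
The coefficient of t is -1.

-1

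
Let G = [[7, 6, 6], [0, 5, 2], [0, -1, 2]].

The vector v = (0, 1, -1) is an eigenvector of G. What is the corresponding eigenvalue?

Compute Gv: G·(0, 1, -1) = (0, 3, -3).
Since Gv = λv, compare component 2: 3 = λ·1, so λ = 3.

3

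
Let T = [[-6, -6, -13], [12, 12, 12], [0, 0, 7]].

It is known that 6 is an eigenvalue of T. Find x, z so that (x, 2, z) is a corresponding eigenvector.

-1, 0

We need (T - 6I)v = 0.
T - 6I = [[-12, -6, -13], [12, 6, 12], [0, 0, 1]].
Row 1: (-12)·x + (-6)·2 + (-13)·z = 0
Row 2: (12)·x + (6)·2 + (12)·z = 0
Row 3: (0)·x + (0)·2 + (1)·z = 0
Solving gives x = -1, z = 0.
Check: T·(-1, 2, 0) = (-6, 12, 0) = 6·(-1, 2, 0).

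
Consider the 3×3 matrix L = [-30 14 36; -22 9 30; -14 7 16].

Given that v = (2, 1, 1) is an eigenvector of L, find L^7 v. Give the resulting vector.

First find the eigenvalue: Lv = (-10, -5, -5) = -5·(2, 1, 1), so λ = -5.
Then L^7 v = λ^7·v = (-5)^7·(2, 1, 1) = -78125·(2, 1, 1) = (-156250, -78125, -78125).

(-156250, -78125, -78125)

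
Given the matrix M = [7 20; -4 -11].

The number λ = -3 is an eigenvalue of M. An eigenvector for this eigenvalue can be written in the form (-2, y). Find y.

1

We need (M + 3I)v = 0.
M + 3I = [[10, 20], [-4, -8]].
Row 1: (10)·-2 + (20)·y = 0
Row 2: (-4)·-2 + (-8)·y = 0
Solving gives y = 1.
Check: M·(-2, 1) = (6, -3) = -3·(-2, 1).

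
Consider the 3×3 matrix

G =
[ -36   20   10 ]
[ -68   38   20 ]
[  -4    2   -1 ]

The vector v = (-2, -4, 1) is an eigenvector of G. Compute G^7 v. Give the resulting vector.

First find the eigenvalue: Gv = (2, 4, -1) = -1·(-2, -4, 1), so λ = -1.
Then G^7 v = λ^7·v = (-1)^7·(-2, -4, 1) = -1·(-2, -4, 1) = (2, 4, -1).

(2, 4, -1)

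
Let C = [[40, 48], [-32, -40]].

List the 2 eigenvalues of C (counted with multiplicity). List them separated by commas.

det(C - sI) = (40 - s)(-40 - s) - (48)·(-32) = s^2 - 64.
This factors as (s + 8)·(s - 8) = 0.
Eigenvalues: -8, 8.

-8, 8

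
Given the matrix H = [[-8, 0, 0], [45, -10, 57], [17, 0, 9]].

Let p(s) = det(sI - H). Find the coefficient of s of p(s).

-82

p(s) = s^3 + 9s^2 - 82s - 720.
The coefficient of s is -82.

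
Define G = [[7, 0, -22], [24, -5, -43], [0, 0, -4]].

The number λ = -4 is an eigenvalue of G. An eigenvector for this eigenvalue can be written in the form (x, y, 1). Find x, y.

2, 5

We need (G + 4I)v = 0.
G + 4I = [[11, 0, -22], [24, -1, -43], [0, 0, 0]].
Row 1: (11)·x + (0)·y + (-22)·1 = 0
Row 2: (24)·x + (-1)·y + (-43)·1 = 0
Row 3: (0)·x + (0)·y + (0)·1 = 0
Solving gives x = 2, y = 5.
Check: G·(2, 5, 1) = (-8, -20, -4) = -4·(2, 5, 1).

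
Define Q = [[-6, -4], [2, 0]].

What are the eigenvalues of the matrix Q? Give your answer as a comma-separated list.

-4, -2

det(Q - rI) = (-6 - r)(0 - r) - (-4)·(2) = r^2 + 6r + 8.
This factors as (r + 4)·(r + 2) = 0.
Eigenvalues: -4, -2.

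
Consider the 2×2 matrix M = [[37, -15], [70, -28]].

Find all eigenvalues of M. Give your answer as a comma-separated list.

det(M - tI) = (37 - t)(-28 - t) - (-15)·(70) = t^2 - 9t + 14.
This factors as (t - 2)·(t - 7) = 0.
Eigenvalues: 2, 7.

2, 7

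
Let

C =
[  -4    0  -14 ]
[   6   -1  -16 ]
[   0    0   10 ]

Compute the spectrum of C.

Compute the characteristic polynomial p(lambda) = det(lambda·I - C).
Cofactor expansion gives p(lambda) = lambda^3 - 5·lambda^2 - 46·lambda - 40.
Try lambda = -1: p(-1) = 0, so -1 is a root.
Dividing by (lambda + 1) leaves lambda^2 - 6·lambda - 40.
The quadratic factors as (lambda + 4)·(lambda - 10).
Eigenvalues: -4, -1, 10.

-4, -1, 10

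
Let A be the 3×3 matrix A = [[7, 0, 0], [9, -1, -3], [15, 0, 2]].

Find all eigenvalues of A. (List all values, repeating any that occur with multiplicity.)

Compute the characteristic polynomial p(s) = det(sI - A).
Expanding the 3×3 determinant: p(s) = s^3 - 8s^2 + 5s + 14.
Since p(-1) = 0, s = -1 is a root.
Factor out (s + 1): p(s) = (s + 1)·(s^2 - 9s + 14).
The quadratic factors as (s - 2)·(s - 7).
Eigenvalues: -1, 2, 7.

-1, 2, 7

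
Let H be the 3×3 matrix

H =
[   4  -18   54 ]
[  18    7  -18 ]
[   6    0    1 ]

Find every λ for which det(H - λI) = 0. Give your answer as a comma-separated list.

1, 4, 7

The characteristic polynomial is p(t) = det(tI - H).
Expanding the 3×3 determinant: p(t) = t^3 - 12t^2 + 39t - 28.
Rational-root test: t = 1 gives p(1) = 0.
Dividing by (t - 1) leaves t^2 - 11t + 28.
The quadratic factors as (t - 4)·(t - 7).
Eigenvalues: 1, 4, 7.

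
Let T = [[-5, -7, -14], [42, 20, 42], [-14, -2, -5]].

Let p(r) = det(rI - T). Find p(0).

p(0) = det(0·I − T) = det(−T) = (−1)^3·det(T).
det(T) = -18, so p(0) = 18.

18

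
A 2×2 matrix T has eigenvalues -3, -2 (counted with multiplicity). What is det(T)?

6

det(T) is the product of the eigenvalues: (-3) · (-2) = 6.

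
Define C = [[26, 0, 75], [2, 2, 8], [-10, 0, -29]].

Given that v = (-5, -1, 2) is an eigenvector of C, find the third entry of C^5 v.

-2048

First find the eigenvalue: Cv = (20, 4, -8) = -4·(-5, -1, 2), so λ = -4.
Then C^5 v = λ^5·v = (-4)^5·(-5, -1, 2) = -1024·(-5, -1, 2) = (5120, 1024, -2048).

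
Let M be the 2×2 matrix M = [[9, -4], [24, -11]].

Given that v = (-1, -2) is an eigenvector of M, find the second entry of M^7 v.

First find the eigenvalue: Mv = (-1, -2) = 1·(-1, -2), so λ = 1.
Then M^7 v = λ^7·v = 1^7·(-1, -2) = 1·(-1, -2) = (-1, -2).

-2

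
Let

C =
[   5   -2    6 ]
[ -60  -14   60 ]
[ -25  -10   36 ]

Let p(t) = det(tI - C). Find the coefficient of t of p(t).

p(t) = t^3 - 27t^2 + 236t - 660.
The coefficient of t is 236.

236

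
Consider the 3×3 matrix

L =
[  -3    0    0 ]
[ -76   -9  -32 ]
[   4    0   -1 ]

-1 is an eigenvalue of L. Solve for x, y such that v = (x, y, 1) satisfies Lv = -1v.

We need (L + 1I)v = 0.
L + 1I = [[-2, 0, 0], [-76, -8, -32], [4, 0, 0]].
Row 1: (-2)·x + (0)·y + (0)·1 = 0
Row 2: (-76)·x + (-8)·y + (-32)·1 = 0
Row 3: (4)·x + (0)·y + (0)·1 = 0
Solving gives x = 0, y = -4.
Check: L·(0, -4, 1) = (0, 4, -1) = -1·(0, -4, 1).

0, -4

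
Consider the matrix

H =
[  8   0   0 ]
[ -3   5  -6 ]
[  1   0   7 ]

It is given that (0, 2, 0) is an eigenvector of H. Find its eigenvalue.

5

Compute Hv: H·(0, 2, 0) = (0, 10, 0).
Since Hv = λv, compare component 2: 10 = λ·2, so λ = 5.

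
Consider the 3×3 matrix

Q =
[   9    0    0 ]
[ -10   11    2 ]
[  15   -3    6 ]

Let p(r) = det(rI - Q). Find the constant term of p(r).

p(r) = r^3 - 26r^2 + 225r - 648.
The constant term is -648.

-648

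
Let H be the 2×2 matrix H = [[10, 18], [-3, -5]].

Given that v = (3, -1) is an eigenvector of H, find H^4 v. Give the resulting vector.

First find the eigenvalue: Hv = (12, -4) = 4·(3, -1), so λ = 4.
Then H^4 v = λ^4·v = 4^4·(3, -1) = 256·(3, -1) = (768, -256).

(768, -256)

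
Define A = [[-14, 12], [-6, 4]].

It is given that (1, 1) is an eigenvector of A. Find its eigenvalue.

Compute Av: A·(1, 1) = (-2, -2).
Since Av = λv, compare component 1: -2 = λ·1, so λ = -2.

-2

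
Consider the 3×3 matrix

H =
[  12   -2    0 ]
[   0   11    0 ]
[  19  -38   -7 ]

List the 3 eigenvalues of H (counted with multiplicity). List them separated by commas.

-7, 11, 12

The characteristic polynomial is p(t) = det(tI - H).
Expanding along the first row, p(t) = t^3 - 16t^2 - 29t + 924.
Try t = 11: p(11) = 0, so 11 is a root.
Factor out (t - 11): p(t) = (t - 11)·(t^2 - 5t - 84).
The quadratic factors as (t + 7)·(t - 12).
Eigenvalues: -7, 11, 12.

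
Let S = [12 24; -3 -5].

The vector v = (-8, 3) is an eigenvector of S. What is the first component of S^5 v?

-1944

First find the eigenvalue: Sv = (-24, 9) = 3·(-8, 3), so λ = 3.
Then S^5 v = λ^5·v = 3^5·(-8, 3) = 243·(-8, 3) = (-1944, 729).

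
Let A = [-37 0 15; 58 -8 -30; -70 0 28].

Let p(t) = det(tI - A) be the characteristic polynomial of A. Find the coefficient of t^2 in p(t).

The coefficient of t^2 of det(tI - A) is −trace(A).
trace(A) = (-37) + (-8) + (28) = -17, so the coefficient is 17.

17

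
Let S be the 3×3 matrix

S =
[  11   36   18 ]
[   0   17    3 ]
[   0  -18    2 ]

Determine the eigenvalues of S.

8, 11, 11

Set up det(tI - S) = 0.
Cofactor expansion gives p(t) = t^3 - 30t^2 + 297t - 968.
Rational-root test: t = 11 gives p(11) = 0.
Factor out (t - 11): p(t) = (t - 11)·(t^2 - 19t + 88).
The quadratic factors as (t - 8)·(t - 11).
Eigenvalues: 8, 11, 11.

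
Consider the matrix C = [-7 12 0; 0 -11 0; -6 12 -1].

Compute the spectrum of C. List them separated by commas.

The characteristic polynomial is p(t) = det(tI - C).
Cofactor expansion gives p(t) = t^3 + 19t^2 + 95t + 77.
Rational-root test: t = -11 gives p(-11) = 0.
Factor out (t + 11): p(t) = (t + 11)·(t^2 + 8t + 7).
The quadratic factors as (t + 7)·(t + 1).
Eigenvalues: -11, -7, -1.

-11, -7, -1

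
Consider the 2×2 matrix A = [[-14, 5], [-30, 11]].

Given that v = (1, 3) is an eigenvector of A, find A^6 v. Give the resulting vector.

First find the eigenvalue: Av = (1, 3) = 1·(1, 3), so λ = 1.
Then A^6 v = λ^6·v = 1^6·(1, 3) = 1·(1, 3) = (1, 3).

(1, 3)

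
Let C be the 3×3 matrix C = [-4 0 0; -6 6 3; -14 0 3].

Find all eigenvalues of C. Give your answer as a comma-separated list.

-4, 3, 6

Compute the characteristic polynomial p(r) = det(rI - C).
Expanding the 3×3 determinant: p(r) = r^3 - 5r^2 - 18r + 72.
Rational-root test: r = 6 gives p(6) = 0.
Factor out (r - 6): p(r) = (r - 6)·(r^2 + r - 12).
The quadratic factors as (r + 4)·(r - 3).
Eigenvalues: -4, 3, 6.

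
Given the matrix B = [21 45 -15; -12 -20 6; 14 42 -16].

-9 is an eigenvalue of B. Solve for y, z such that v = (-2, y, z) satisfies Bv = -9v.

0, -4

We need (B + 9I)v = 0.
B + 9I = [[30, 45, -15], [-12, -11, 6], [14, 42, -7]].
Row 1: (30)·-2 + (45)·y + (-15)·z = 0
Row 2: (-12)·-2 + (-11)·y + (6)·z = 0
Row 3: (14)·-2 + (42)·y + (-7)·z = 0
Solving gives y = 0, z = -4.
Check: B·(-2, 0, -4) = (18, 0, 36) = -9·(-2, 0, -4).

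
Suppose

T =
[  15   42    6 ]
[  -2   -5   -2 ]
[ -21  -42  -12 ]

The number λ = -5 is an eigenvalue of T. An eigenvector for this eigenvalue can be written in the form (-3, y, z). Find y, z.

1, 3

We need (T + 5I)v = 0.
T + 5I = [[20, 42, 6], [-2, 0, -2], [-21, -42, -7]].
Row 1: (20)·-3 + (42)·y + (6)·z = 0
Row 2: (-2)·-3 + (0)·y + (-2)·z = 0
Row 3: (-21)·-3 + (-42)·y + (-7)·z = 0
Solving gives y = 1, z = 3.
Check: T·(-3, 1, 3) = (15, -5, -15) = -5·(-3, 1, 3).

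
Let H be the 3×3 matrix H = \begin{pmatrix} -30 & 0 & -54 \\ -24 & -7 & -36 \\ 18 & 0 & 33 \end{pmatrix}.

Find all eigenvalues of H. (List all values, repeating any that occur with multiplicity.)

The characteristic polynomial is p(t) = det(tI - H).
Expanding along the first row, p(t) = t^3 + 4t^2 - 39t - 126.
Try t = -3: p(-3) = 0, so -3 is a root.
Dividing by (t + 3) leaves t^2 + t - 42.
The quadratic factors as (t + 7)·(t - 6).
Eigenvalues: -7, -3, 6.

-7, -3, 6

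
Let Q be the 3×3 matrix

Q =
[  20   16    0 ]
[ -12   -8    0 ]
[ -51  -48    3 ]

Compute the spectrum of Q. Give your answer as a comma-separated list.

3, 4, 8

Compute the characteristic polynomial p(t) = det(tI - Q).
Expanding along the first row, p(t) = t^3 - 15t^2 + 68t - 96.
Rational-root test: t = 3 gives p(3) = 0.
Factor out (t - 3): p(t) = (t - 3)·(t^2 - 12t + 32).
The quadratic factors as (t - 4)·(t - 8).
Eigenvalues: 3, 4, 8.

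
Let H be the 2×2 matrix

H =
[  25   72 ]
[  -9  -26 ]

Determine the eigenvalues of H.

det(H - λI) = (25 - λ)(-26 - λ) - (72)·(-9) = λ^2 + λ - 2.
This factors as (λ + 2)·(λ - 1) = 0.
Eigenvalues: -2, 1.

-2, 1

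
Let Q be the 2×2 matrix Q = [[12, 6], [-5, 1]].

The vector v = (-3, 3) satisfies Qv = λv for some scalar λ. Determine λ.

6

Compute Qv: Q·(-3, 3) = (-18, 18).
Since Qv = λv, compare component 1: -18 = λ·-3, so λ = 6.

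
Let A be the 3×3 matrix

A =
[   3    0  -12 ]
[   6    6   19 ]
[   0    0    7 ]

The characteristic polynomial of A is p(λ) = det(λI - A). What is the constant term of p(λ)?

p(λ) = λ^3 - 16λ^2 + 81λ - 126.
The constant term is -126.

-126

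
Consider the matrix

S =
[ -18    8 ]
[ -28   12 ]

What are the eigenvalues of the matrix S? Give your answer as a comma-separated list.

-4, -2

det(S - sI) = (-18 - s)(12 - s) - (8)·(-28) = s^2 + 6s + 8.
This factors as (s + 4)·(s + 2) = 0.
Eigenvalues: -4, -2.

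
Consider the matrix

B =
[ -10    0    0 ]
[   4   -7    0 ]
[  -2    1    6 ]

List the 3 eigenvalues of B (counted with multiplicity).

-10, -7, 6

B is lower triangular, so its eigenvalues are the diagonal entries.
Diagonal: -10, -7, 6.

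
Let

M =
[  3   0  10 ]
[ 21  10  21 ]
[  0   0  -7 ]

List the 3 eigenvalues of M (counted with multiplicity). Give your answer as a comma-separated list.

-7, 3, 10

Compute the characteristic polynomial p(lambda) = det(lambda·I - M).
Cofactor expansion gives p(lambda) = lambda^3 - 6·lambda^2 - 61·lambda + 210.
Since p(3) = 0, lambda = 3 is a root.
Dividing by (lambda - 3) leaves lambda^2 - 3·lambda - 70.
The quadratic factors as (lambda + 7)·(lambda - 10).
Eigenvalues: -7, 3, 10.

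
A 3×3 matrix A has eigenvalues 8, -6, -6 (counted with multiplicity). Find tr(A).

-4

trace(A) is the sum of the eigenvalues: (8) + (-6) + (-6) = -4.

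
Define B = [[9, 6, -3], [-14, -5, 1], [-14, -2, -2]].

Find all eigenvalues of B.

The characteristic polynomial is p(λ) = det(λI - B).
Expanding the 3×3 determinant: p(λ) = λ^3 - 2λ^2 - 9λ + 18.
Since p(3) = 0, λ = 3 is a root.
Dividing by (λ - 3) leaves λ^2 + λ - 6.
The quadratic factors as (λ + 3)·(λ - 2).
Eigenvalues: -3, 2, 3.

-3, 2, 3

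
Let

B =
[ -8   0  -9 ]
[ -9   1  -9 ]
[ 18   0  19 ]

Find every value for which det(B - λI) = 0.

The characteristic polynomial is p(lambda) = det(lambda·I - B).
Cofactor expansion gives p(lambda) = lambda^3 - 12·lambda^2 + 21·lambda - 10.
Try lambda = 10: p(10) = 0, so 10 is a root.
Dividing by (lambda - 10) leaves lambda^2 - 2·lambda + 1.
The quadratic factor is (lambda - 1)^2.
Eigenvalues: 1, 1, 10.

1, 1, 10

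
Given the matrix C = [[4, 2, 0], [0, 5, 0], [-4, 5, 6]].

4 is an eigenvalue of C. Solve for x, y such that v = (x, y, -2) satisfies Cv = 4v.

We need (C - 4I)v = 0.
C - 4I = [[0, 2, 0], [0, 1, 0], [-4, 5, 2]].
Row 1: (0)·x + (2)·y + (0)·-2 = 0
Row 2: (0)·x + (1)·y + (0)·-2 = 0
Row 3: (-4)·x + (5)·y + (2)·-2 = 0
Solving gives x = -1, y = 0.
Check: C·(-1, 0, -2) = (-4, 0, -8) = 4·(-1, 0, -2).

-1, 0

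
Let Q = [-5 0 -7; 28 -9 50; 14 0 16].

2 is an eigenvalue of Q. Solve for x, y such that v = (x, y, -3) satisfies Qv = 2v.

We need (Q - 2I)v = 0.
Q - 2I = [[-7, 0, -7], [28, -11, 50], [14, 0, 14]].
Row 1: (-7)·x + (0)·y + (-7)·-3 = 0
Row 2: (28)·x + (-11)·y + (50)·-3 = 0
Row 3: (14)·x + (0)·y + (14)·-3 = 0
Solving gives x = 3, y = -6.
Check: Q·(3, -6, -3) = (6, -12, -6) = 2·(3, -6, -3).

3, -6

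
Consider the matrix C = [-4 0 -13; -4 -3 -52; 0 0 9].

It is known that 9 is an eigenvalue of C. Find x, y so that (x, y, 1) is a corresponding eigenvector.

We need (C - 9I)v = 0.
C - 9I = [[-13, 0, -13], [-4, -12, -52], [0, 0, 0]].
Row 1: (-13)·x + (0)·y + (-13)·1 = 0
Row 2: (-4)·x + (-12)·y + (-52)·1 = 0
Row 3: (0)·x + (0)·y + (0)·1 = 0
Solving gives x = -1, y = -4.
Check: C·(-1, -4, 1) = (-9, -36, 9) = 9·(-1, -4, 1).

-1, -4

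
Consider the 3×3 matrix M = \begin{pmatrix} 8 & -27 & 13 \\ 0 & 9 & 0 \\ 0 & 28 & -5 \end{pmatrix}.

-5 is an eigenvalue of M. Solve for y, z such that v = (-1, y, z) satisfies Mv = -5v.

0, 1

We need (M + 5I)v = 0.
M + 5I = [[13, -27, 13], [0, 14, 0], [0, 28, 0]].
Row 1: (13)·-1 + (-27)·y + (13)·z = 0
Row 2: (0)·-1 + (14)·y + (0)·z = 0
Row 3: (0)·-1 + (28)·y + (0)·z = 0
Solving gives y = 0, z = 1.
Check: M·(-1, 0, 1) = (5, 0, -5) = -5·(-1, 0, 1).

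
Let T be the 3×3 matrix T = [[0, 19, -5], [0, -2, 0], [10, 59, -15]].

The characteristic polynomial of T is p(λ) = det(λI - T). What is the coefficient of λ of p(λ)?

80

p(λ) = λ^3 + 17λ^2 + 80λ + 100.
The coefficient of λ is 80.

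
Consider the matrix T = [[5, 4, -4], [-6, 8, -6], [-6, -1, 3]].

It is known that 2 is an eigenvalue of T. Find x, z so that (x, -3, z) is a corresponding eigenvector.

0, -3

We need (T - 2I)v = 0.
T - 2I = [[3, 4, -4], [-6, 6, -6], [-6, -1, 1]].
Row 1: (3)·x + (4)·-3 + (-4)·z = 0
Row 2: (-6)·x + (6)·-3 + (-6)·z = 0
Row 3: (-6)·x + (-1)·-3 + (1)·z = 0
Solving gives x = 0, z = -3.
Check: T·(0, -3, -3) = (0, -6, -6) = 2·(0, -3, -3).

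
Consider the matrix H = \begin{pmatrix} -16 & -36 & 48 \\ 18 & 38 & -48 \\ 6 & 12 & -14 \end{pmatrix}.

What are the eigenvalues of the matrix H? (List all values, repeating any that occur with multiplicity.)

2, 2, 4

The characteristic polynomial is p(r) = det(rI - H).
Expanding the 3×3 determinant: p(r) = r^3 - 8r^2 + 20r - 16.
Rational-root test: r = 4 gives p(4) = 0.
Dividing by (r - 4) leaves r^2 - 4r + 4.
The quadratic factor is (r - 2)^2.
Eigenvalues: 2, 2, 4.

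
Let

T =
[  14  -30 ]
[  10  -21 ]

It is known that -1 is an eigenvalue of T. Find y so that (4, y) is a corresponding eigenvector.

2

We need (T + 1I)v = 0.
T + 1I = [[15, -30], [10, -20]].
Row 1: (15)·4 + (-30)·y = 0
Row 2: (10)·4 + (-20)·y = 0
Solving gives y = 2.
Check: T·(4, 2) = (-4, -2) = -1·(4, 2).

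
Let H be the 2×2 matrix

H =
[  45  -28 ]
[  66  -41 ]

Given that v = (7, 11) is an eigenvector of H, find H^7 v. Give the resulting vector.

First find the eigenvalue: Hv = (7, 11) = 1·(7, 11), so λ = 1.
Then H^7 v = λ^7·v = 1^7·(7, 11) = 1·(7, 11) = (7, 11).

(7, 11)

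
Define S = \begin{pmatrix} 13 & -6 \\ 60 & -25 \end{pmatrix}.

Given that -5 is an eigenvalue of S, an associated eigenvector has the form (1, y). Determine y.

3

We need (S + 5I)v = 0.
S + 5I = [[18, -6], [60, -20]].
Row 1: (18)·1 + (-6)·y = 0
Row 2: (60)·1 + (-20)·y = 0
Solving gives y = 3.
Check: S·(1, 3) = (-5, -15) = -5·(1, 3).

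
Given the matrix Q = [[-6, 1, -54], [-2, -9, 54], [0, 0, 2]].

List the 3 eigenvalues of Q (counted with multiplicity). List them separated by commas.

The characteristic polynomial is p(s) = det(sI - Q).
Cofactor expansion gives p(s) = s^3 + 13s^2 + 26s - 112.
Rational-root test: s = 2 gives p(2) = 0.
Dividing by (s - 2) leaves s^2 + 15s + 56.
The quadratic factors as (s + 8)·(s + 7).
Eigenvalues: -8, -7, 2.

-8, -7, 2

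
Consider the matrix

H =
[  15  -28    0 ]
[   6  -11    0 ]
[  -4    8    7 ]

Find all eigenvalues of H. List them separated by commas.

Set up det(λI - H) = 0.
Expanding the 3×3 determinant: p(λ) = λ^3 - 11λ^2 + 31λ - 21.
Since p(3) = 0, λ = 3 is a root.
Dividing by (λ - 3) leaves λ^2 - 8λ + 7.
The quadratic factors as (λ - 1)·(λ - 7).
Eigenvalues: 1, 3, 7.

1, 3, 7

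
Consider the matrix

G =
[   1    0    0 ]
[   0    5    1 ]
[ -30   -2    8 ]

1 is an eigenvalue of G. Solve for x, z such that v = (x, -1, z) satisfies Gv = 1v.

We need (G - 1I)v = 0.
G - 1I = [[0, 0, 0], [0, 4, 1], [-30, -2, 7]].
Row 1: (0)·x + (0)·-1 + (0)·z = 0
Row 2: (0)·x + (4)·-1 + (1)·z = 0
Row 3: (-30)·x + (-2)·-1 + (7)·z = 0
Solving gives x = 1, z = 4.
Check: G·(1, -1, 4) = (1, -1, 4) = 1·(1, -1, 4).

1, 4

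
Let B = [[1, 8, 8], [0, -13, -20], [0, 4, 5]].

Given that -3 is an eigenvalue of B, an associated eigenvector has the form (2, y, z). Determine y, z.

We need (B + 3I)v = 0.
B + 3I = [[4, 8, 8], [0, -10, -20], [0, 4, 8]].
Row 1: (4)·2 + (8)·y + (8)·z = 0
Row 2: (0)·2 + (-10)·y + (-20)·z = 0
Row 3: (0)·2 + (4)·y + (8)·z = 0
Solving gives y = -2, z = 1.
Check: B·(2, -2, 1) = (-6, 6, -3) = -3·(2, -2, 1).

-2, 1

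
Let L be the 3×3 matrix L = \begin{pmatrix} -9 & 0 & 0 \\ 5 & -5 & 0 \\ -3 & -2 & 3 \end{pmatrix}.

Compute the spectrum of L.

-9, -5, 3

L is lower triangular, so its eigenvalues are the diagonal entries.
Diagonal: -9, -5, 3.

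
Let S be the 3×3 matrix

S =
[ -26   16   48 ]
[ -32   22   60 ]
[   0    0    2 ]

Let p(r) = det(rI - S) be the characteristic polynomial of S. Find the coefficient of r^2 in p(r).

2

The coefficient of r^2 of det(rI - S) is −trace(S).
trace(S) = (-26) + (22) + (2) = -2, so the coefficient is 2.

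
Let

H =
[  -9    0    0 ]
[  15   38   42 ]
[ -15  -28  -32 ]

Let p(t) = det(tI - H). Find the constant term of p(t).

p(t) = t^3 + 3t^2 - 94t - 360.
The constant term is -360.

-360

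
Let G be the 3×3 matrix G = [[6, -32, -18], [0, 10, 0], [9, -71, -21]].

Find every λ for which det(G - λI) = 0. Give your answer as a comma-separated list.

-12, -3, 10

The characteristic polynomial is p(s) = det(sI - G).
Expanding along the first row, p(s) = s^3 + 5s^2 - 114s - 360.
Rational-root test: s = 10 gives p(10) = 0.
Factor out (s - 10): p(s) = (s - 10)·(s^2 + 15s + 36).
The quadratic factors as (s + 12)·(s + 3).
Eigenvalues: -12, -3, 10.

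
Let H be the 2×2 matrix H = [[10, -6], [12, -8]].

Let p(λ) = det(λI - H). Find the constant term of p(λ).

p(λ) = λ^2 - 2λ - 8.
The constant term is -8.

-8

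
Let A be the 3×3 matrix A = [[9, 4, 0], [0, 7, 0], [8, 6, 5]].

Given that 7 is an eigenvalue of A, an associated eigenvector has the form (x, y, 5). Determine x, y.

We need (A - 7I)v = 0.
A - 7I = [[2, 4, 0], [0, 0, 0], [8, 6, -2]].
Row 1: (2)·x + (4)·y + (0)·5 = 0
Row 2: (0)·x + (0)·y + (0)·5 = 0
Row 3: (8)·x + (6)·y + (-2)·5 = 0
Solving gives x = 2, y = -1.
Check: A·(2, -1, 5) = (14, -7, 35) = 7·(2, -1, 5).

2, -1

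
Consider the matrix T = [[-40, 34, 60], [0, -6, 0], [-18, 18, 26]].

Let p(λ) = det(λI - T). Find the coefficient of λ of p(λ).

124

p(λ) = λ^3 + 20λ^2 + 124λ + 240.
The coefficient of λ is 124.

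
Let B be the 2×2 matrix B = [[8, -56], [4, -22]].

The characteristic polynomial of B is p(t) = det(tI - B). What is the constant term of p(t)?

48

p(t) = t^2 + 14t + 48.
The constant term is 48.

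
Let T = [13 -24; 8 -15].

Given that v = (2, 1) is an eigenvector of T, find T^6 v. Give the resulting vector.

(2, 1)

First find the eigenvalue: Tv = (2, 1) = 1·(2, 1), so λ = 1.
Then T^6 v = λ^6·v = 1^6·(2, 1) = 1·(2, 1) = (2, 1).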